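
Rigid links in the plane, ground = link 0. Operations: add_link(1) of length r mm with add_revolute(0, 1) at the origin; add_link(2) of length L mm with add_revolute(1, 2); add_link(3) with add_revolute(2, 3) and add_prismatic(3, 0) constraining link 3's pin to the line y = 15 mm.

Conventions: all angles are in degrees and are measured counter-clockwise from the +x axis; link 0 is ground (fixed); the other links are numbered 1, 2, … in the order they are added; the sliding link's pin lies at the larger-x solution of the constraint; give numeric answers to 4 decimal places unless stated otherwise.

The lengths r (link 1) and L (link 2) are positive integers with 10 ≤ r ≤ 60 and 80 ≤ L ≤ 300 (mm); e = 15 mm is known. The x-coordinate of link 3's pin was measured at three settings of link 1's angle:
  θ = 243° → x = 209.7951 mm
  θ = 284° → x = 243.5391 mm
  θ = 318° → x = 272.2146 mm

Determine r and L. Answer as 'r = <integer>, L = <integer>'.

constraint per measurement: (x − r cos θ)² + (r sin θ − e)² = L²
subtracting the θ₁ and θ₂ equations cancels the r² and L² terms:
r = (x₁² − x₂²) / (2[(x₁cos θ₁ + e sin θ₁) − (x₂cos θ₂ + e sin θ₂)]) = 50.0000 → r = 50
L² = (x₁ − r cos θ₁)² + (r sin θ₁ − e)² = 57599.9920 → L = 240.0000 → L = 240
check at θ₃=318°: x = 272.2146 (printed 272.2146) ✓

r = 50, L = 240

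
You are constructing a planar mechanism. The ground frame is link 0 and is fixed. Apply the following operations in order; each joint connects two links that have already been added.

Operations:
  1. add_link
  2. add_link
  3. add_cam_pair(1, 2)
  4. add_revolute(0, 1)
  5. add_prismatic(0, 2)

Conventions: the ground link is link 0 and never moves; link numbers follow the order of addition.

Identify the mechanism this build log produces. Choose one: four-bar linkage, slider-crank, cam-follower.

links: 3 (incl. ground); joints: 1 revolute, 1 prismatic, 1 higher (cam) pair, forming one closed loop
3 links, revolute + prismatic + higher pair in one loop → cam-follower

cam-follower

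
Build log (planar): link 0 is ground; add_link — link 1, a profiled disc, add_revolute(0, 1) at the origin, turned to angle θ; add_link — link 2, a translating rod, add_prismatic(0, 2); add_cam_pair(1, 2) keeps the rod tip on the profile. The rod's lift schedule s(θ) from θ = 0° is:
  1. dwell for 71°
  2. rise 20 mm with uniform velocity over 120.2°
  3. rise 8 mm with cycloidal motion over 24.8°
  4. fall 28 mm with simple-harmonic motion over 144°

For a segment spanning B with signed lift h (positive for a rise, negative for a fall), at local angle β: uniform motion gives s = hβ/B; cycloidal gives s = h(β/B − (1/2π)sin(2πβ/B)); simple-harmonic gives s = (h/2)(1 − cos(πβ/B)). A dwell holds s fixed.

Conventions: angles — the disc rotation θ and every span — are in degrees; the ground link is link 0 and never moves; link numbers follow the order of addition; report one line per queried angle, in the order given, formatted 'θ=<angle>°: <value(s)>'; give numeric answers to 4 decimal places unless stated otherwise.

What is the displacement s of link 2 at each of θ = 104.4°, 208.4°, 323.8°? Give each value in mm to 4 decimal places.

seg 1 [0°–71°] dwell: s stays 0.0000
seg 2 [71°–191.2°] uniform, h=20: θ=104.4° here. β=33.4, B=120.2. 20·33.4/120.2 = 5.5574 → s = 5.5574
seg 2 [71°–191.2°] uniform, h=20: full span → s += 20 → s = 20.0000
seg 3 [191.2°–216°] cycloidal, h=8: θ=208.4° here. β=17.2, B=24.8. 8·(0.6935 − sin(2π·0.6935)/(2π)) = 6.7424 → s = 26.7424
seg 3 [191.2°–216°] cycloidal, h=8: full span → s += 8 → s = 28.0000
seg 4 [216°–360°] simple-harmonic, h=-28: θ=323.8° here. β=107.8, B=144. -28/2·(1 − cos(π·0.7486)) = -23.8562 → s = 4.1438

θ=104.4°: 5.5574
θ=208.4°: 26.7424
θ=323.8°: 4.1438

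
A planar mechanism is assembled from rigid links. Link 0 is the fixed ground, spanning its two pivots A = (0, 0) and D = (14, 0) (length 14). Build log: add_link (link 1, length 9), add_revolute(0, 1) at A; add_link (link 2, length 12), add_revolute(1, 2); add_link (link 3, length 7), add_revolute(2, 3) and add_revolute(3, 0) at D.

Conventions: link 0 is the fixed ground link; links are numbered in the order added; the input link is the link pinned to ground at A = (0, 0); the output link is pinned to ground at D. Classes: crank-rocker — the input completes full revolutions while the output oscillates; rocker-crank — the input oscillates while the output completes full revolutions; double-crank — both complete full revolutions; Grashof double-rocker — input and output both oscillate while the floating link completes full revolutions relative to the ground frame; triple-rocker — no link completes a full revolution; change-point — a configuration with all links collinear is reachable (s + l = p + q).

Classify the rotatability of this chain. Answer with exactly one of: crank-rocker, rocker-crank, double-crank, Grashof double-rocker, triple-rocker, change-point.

lengths: ground=14, input=9, coupler=12, output=7
sorted: s=7 (shortest), l=14 (longest), p+q=21
s + l = 21 vs p + q = 21
s + l = p + q → change-point (collinear configuration reachable)

change-point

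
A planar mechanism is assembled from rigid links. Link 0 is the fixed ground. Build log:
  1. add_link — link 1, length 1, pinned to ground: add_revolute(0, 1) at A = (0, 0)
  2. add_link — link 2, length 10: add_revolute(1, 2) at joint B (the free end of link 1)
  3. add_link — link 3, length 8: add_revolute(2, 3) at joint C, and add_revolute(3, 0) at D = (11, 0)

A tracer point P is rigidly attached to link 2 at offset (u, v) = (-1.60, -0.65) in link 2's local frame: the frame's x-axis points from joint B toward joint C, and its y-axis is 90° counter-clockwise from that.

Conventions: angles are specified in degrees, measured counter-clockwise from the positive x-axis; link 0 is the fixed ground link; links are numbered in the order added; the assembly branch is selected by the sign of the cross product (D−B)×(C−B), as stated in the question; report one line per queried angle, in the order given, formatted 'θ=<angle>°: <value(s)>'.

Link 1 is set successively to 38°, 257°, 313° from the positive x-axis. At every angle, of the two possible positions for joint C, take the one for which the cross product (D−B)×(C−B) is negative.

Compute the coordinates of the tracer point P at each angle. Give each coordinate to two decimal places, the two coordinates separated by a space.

A=(0,0), D=(11.00,0)
θ=38°: B = A + 1.00·(cos38°, sin38°) = (0.7880, 0.6157)
θ=38°: |BD| = 10.2305
θ=38°: circle(B,10.00) ∩ circle(D,8.00): a=6.8747, h=7.2621
θ=38°:   candidates: C₊=(8.0873,7.4509) cross=74.295; C₋=(7.2132,-7.0470) cross=-74.295
θ=38°:   branch - wants cross < 0 → take C=(7.2132,-7.0470) (cross=-74.295)
θ=38°: ex = (C−B)/|BC| = (0.6425,-0.7663); ey = (0.7663,0.6425)
θ=38°: P = B + -1.60·ex + -0.65·ey = (-0.7381,1.4240)
θ=257°: B = A + 1.00·(cos257°, sin257°) = (-0.2250, -0.9744)
θ=257°: |BD| = 11.2672
θ=257°: circle(B,10.00) ∩ circle(D,8.00): a=7.2311, h=6.9073
θ=257°:   candidates: C₊=(6.3818,6.5324) cross=77.825; C₋=(7.5764,-7.2304) cross=-77.825
θ=257°:   branch - wants cross < 0 → take C=(7.5764,-7.2304) (cross=-77.825)
θ=257°: ex = (C−B)/|BC| = (0.7801,-0.6256); ey = (0.6256,0.7801)
θ=257°: P = B + -1.60·ex + -0.65·ey = (-1.8798,-0.4805)
θ=313°: B = A + 1.00·(cos313°, sin313°) = (0.6820, -0.7314)
θ=313°: |BD| = 10.3439
θ=313°: circle(B,10.00) ∩ circle(D,8.00): a=6.9121, h=7.2265
θ=313°:   candidates: C₊=(7.0659,6.9658) cross=74.750; C₋=(8.0877,-7.4511) cross=-74.750
θ=313°:   branch - wants cross < 0 → take C=(8.0877,-7.4511) (cross=-74.750)
θ=313°: ex = (C−B)/|BC| = (0.7406,-0.6720); ey = (0.6720,0.7406)
θ=313°: P = B + -1.60·ex + -0.65·ey = (-0.9397,-0.1376)

θ=38°: -0.74 1.42
θ=257°: -1.88 -0.48
θ=313°: -0.94 -0.14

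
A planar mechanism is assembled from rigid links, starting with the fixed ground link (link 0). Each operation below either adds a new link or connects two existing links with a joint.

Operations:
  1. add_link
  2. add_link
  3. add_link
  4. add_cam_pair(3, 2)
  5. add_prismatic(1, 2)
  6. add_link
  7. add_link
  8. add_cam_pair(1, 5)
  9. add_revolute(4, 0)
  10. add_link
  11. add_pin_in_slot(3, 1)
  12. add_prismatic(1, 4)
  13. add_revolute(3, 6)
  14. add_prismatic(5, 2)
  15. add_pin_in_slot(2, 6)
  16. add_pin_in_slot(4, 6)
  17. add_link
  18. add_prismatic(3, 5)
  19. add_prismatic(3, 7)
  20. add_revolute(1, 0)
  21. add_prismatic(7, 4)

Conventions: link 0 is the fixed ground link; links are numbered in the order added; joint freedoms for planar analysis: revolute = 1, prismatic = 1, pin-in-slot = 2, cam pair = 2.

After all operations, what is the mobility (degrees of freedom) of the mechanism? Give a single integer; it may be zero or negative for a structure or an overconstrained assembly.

link 0 = ground. State L|J1|J2 = 1|0|0
+link1  2|0|0
+link2  3|0|0
+link3  4|0|0
C(3,2) f=2→J2  4|0|1
P(1,2) f=1→J1  4|1|1
+link4  5|1|1
+link5  6|1|1
C(1,5) f=2→J2  6|1|2
R(4,0) f=1→J1  6|2|2
+link6  7|2|2
PS(3,1) f=2→J2  7|2|3
P(1,4) f=1→J1  7|3|3
R(3,6) f=1→J1  7|4|3
P(5,2) f=1→J1  7|5|3
PS(2,6) f=2→J2  7|5|4
PS(4,6) f=2→J2  7|5|5
+link7  8|5|5
P(3,5) f=1→J1  8|6|5
P(3,7) f=1→J1  8|7|5
R(1,0) f=1→J1  8|8|5
P(7,4) f=1→J1  8|9|5
M = 3(8−1)−2·9−5 = 21−18−5 = -2

M = -2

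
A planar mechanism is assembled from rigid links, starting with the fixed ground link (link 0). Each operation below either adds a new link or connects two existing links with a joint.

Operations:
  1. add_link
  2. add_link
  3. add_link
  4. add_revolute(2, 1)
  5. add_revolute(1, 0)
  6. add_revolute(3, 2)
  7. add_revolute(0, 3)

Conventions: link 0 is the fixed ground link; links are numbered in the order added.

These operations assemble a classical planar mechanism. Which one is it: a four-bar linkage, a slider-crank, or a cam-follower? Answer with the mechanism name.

links: 4 (incl. ground); joints: 4 revolute, 0 prismatic, 0 higher (cam) pair, forming one closed loop
4 links in a single 4R loop → four-bar linkage

four-bar linkage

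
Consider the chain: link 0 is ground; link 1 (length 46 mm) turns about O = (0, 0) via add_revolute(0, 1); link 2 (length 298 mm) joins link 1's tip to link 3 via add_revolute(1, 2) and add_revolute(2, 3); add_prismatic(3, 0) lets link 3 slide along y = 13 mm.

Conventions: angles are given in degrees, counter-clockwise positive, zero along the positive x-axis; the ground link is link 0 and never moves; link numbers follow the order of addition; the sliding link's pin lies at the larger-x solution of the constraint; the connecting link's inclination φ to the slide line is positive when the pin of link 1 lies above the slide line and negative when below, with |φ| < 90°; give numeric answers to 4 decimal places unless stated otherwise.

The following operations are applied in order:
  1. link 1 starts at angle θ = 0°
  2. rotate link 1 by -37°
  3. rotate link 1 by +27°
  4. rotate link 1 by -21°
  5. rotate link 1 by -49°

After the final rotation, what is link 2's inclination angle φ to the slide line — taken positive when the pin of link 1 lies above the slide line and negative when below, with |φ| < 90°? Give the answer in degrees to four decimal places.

geometry: r = 46 mm, L = 298 mm, e = 13 mm; θ starts at 0°
rotate link 1 by -37°: θ ← 0° -37° = -37°
rotate link 1 by +27°: θ ← -37° +27° = -10°
rotate link 1 by -21°: θ ← -10° -21° = -31°
rotate link 1 by -49°: θ ← -31° -49° = -80°
h = r sin θ − e = -45.301157 − 13 = -58.301157
sin φ = h / L = -58.301157 / 298 = -0.19564147
φ = arcsin(-0.19564147) = -11.282199°

-11.2822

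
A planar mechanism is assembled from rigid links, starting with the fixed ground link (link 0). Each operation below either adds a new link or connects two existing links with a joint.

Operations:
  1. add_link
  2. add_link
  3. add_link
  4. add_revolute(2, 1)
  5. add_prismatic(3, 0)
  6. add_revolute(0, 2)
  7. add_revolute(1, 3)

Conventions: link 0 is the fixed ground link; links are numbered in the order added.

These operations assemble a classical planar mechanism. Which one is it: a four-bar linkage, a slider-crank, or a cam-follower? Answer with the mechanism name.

links: 4 (incl. ground); joints: 3 revolute, 1 prismatic, 0 higher (cam) pair, forming one closed loop
4 links, 3 revolutes + 1 prismatic in one loop → slider-crank

slider-crank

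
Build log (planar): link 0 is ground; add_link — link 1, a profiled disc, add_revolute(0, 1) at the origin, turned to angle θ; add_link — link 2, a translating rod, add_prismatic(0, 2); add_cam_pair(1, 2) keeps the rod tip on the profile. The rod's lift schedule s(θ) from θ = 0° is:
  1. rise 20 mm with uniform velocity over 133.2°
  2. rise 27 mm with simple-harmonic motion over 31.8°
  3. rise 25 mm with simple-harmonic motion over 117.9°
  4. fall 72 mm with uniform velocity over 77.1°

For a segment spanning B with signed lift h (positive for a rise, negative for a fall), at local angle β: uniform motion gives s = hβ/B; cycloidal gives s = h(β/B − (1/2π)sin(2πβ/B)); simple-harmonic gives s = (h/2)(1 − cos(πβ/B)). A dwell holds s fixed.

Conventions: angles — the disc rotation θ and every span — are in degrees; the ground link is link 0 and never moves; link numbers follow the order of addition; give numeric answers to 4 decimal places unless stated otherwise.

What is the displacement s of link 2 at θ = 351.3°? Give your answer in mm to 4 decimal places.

seg 1 [0°–133.2°] uniform, h=20: full span → s += 20 → s = 20.0000
seg 2 [133.2°–165°] simple-harmonic, h=27: full span → s += 27 → s = 47.0000
seg 3 [165°–282.9°] simple-harmonic, h=25: full span → s += 25 → s = 72.0000
seg 4 [282.9°–360°] uniform, h=-72: θ=351.3° here. β=68.4, B=77.1. -72·68.4/77.1 = -63.8755 → s = 8.1245

8.1245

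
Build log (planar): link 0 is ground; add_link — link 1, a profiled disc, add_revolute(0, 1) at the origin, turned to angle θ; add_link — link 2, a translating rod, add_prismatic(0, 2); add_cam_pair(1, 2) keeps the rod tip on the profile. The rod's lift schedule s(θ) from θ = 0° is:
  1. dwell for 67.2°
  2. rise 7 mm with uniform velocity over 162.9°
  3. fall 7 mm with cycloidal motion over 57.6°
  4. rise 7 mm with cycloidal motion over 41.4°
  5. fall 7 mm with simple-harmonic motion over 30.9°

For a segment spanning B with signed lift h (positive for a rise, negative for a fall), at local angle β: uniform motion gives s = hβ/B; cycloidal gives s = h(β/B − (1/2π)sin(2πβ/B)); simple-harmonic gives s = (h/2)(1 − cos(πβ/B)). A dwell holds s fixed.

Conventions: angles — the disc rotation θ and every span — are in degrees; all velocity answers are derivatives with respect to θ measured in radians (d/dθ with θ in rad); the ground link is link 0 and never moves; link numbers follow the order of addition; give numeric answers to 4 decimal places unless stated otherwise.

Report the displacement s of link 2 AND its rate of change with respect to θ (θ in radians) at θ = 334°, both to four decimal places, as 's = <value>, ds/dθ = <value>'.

seg 1 [0°–67.2°] dwell: s stays 0.0000
seg 2 [67.2°–230.1°] uniform, h=7: full span → s += 7 → s = 7.0000
seg 3 [230.1°–287.7°] cycloidal, h=-7: full span → s += -7 → s = 0.0000
seg 4 [287.7°–329.1°] cycloidal, h=7: full span → s += 7 → s = 7.0000
seg 5 [329.1°–360°] simple-harmonic, h=-7: θ=334° here. β=4.9, B=30.9. -7/2·(1 − cos(π·0.1586)) = -0.4254 → s = 6.5746
velocity in seg [329.1°–360°] (simple-harmonic), θ in radians: β = 4.9° = 0.0855 rad, B = 30.9° = 0.5393 rad; ds/dθ = (πh/(2B)) sin(πβ/B) = (π·(-7)/(2·0.5393)) sin(π·0.1586) = -9.742139 mm/rad

s = 6.5746, ds/dθ = -9.7421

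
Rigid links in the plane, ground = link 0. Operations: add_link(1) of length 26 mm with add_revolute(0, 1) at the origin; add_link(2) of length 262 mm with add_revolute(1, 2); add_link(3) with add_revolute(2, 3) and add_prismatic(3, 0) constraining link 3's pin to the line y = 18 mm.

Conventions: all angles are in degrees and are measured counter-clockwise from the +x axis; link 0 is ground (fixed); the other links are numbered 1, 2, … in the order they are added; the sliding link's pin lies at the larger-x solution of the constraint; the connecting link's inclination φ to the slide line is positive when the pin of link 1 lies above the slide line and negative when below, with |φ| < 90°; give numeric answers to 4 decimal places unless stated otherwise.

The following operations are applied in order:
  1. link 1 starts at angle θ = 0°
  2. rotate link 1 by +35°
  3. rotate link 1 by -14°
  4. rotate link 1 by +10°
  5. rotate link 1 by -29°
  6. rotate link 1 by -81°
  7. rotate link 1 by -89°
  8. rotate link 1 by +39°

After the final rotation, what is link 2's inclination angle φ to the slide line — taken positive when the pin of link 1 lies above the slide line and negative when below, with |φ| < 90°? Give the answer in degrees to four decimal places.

geometry: r = 26 mm, L = 262 mm, e = 18 mm; θ starts at 0°
rotate link 1 by +35°: θ ← 0° +35° = 35°
rotate link 1 by -14°: θ ← 35° -14° = 21°
rotate link 1 by +10°: θ ← 21° +10° = 31°
rotate link 1 by -29°: θ ← 31° -29° = 2°
rotate link 1 by -81°: θ ← 2° -81° = -79°
rotate link 1 by -89°: θ ← -79° -89° = -168°
rotate link 1 by +39°: θ ← -168° +39° = -129°
h = r sin θ − e = -20.205795 − 18 = -38.205795
sin φ = h / L = -38.205795 / 262 = -0.14582365
φ = arcsin(-0.14582365) = -8.384978°

-8.3850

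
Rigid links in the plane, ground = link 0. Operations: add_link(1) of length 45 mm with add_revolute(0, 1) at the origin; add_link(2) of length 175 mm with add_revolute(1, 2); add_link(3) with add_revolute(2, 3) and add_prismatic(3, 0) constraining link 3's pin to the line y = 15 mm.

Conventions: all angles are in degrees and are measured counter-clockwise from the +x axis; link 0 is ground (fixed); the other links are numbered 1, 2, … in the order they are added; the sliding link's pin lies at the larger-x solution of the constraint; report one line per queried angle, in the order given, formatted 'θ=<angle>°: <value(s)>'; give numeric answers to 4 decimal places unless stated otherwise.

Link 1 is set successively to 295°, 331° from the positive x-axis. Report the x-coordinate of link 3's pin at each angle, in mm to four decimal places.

geometry: r = 45 mm, L = 175 mm, e = 15 mm
θ=295°: crank pin P = (r cos θ, r sin θ) = (19.017822, -40.783850)
θ=295°: h = r sin θ − e = -40.783850 − 15 = -55.783850
θ=295°: x = r cos θ + √(L² − h²) = 19.017822 + 165.870920 = 184.888742
θ=331°: crank pin P = (r cos θ, r sin θ) = (39.357887, -21.816433)
θ=331°: h = r sin θ − e = -21.816433 − 15 = -36.816433
θ=331°: x = r cos θ + √(L² − h²) = 39.357887 + 171.083460 = 210.441347

θ=295°: 184.8887
θ=331°: 210.4413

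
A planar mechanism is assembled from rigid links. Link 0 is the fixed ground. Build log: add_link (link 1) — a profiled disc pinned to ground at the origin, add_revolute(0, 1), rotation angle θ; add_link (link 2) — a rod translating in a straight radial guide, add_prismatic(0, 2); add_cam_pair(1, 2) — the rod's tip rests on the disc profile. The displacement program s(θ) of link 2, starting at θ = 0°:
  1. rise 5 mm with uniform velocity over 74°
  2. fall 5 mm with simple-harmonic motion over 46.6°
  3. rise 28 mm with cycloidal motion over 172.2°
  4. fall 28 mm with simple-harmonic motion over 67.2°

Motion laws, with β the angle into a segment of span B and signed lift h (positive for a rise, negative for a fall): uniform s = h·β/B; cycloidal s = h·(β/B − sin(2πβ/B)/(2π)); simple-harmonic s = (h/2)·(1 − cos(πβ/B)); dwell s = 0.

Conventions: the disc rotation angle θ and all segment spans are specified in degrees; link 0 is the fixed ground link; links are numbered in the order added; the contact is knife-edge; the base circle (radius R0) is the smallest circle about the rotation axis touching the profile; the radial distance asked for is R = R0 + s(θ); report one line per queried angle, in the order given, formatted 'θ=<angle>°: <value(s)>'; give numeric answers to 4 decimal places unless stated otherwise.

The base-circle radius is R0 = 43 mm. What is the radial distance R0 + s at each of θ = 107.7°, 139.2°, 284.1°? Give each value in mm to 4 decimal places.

seg 1 [0°–74°] uniform, h=5: full span → s += 5 → s = 5.0000
seg 2 [74°–120.6°] simple-harmonic, h=-5: θ=107.7° here. β=33.7, B=46.6. -5/2·(1 − cos(π·0.7232)) = -4.1127 → s = 0.8873
seg 2 [74°–120.6°] simple-harmonic, h=-5: full span → s += -5 → s = 0.0000
seg 3 [120.6°–292.8°] cycloidal, h=28: θ=139.2° here. β=18.6, B=172.2. 28·(0.1080 − sin(2π·0.1080)/(2π)) = 0.2269 → s = 0.2269
seg 3 [120.6°–292.8°] cycloidal, h=28: θ=284.1° here. β=163.5, B=172.2. 28·(0.9495 − sin(2π·0.9495)/(2π)) = 27.9764 → s = 27.9764
θ=107.7°: R = R0 + s = 43 + 0.8873 = 43.8873
θ=139.2°: R = R0 + s = 43 + 0.2269 = 43.2269
θ=284.1°: R = R0 + s = 43 + 27.9764 = 70.9764

θ=107.7°: 43.8873
θ=139.2°: 43.2269
θ=284.1°: 70.9764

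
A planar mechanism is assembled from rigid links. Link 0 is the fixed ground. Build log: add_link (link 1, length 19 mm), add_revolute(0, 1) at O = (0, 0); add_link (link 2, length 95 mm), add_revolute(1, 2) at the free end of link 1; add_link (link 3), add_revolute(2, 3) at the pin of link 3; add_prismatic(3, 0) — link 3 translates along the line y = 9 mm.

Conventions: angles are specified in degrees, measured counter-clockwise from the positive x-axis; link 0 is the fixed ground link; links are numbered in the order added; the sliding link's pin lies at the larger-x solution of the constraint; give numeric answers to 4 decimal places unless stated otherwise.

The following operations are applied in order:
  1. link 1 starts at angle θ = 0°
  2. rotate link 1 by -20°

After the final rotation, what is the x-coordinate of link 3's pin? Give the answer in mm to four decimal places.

geometry: r = 19 mm, L = 95 mm, e = 9 mm; θ starts at 0°
rotate link 1 by -20°: θ ← 0° -20° = -20°
crank pin P = (r cos θ, r sin θ) = (17.854160, -6.498383)
h = r sin θ − e = -6.498383 − 9 = -15.498383
x = r cos θ + √(L² − h²) = 17.854160 + 93.727265 = 111.581424

111.5814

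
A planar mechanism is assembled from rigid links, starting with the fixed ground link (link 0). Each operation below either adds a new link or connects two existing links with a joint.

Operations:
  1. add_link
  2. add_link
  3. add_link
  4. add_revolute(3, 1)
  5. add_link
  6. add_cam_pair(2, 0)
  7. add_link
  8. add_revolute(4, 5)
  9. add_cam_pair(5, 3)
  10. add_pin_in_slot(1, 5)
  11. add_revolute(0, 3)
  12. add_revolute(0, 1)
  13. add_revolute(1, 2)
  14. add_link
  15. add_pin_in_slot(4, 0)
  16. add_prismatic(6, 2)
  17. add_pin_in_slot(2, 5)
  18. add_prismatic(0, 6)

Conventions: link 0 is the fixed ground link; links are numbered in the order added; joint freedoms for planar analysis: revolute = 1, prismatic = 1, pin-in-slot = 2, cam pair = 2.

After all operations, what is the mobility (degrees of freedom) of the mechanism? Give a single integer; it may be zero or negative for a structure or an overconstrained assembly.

(L,J1,J2)=(1,0,0); link0 fixed
link1: (2,0,0)
link2: (3,0,0)
link3: (4,0,0)
R 3-1 [J1]: (4,1,0)
link4: (5,1,0)
C 2-0 [J2]: (5,1,1)
link5: (6,1,1)
R 4-5 [J1]: (6,2,1)
C 5-3 [J2]: (6,2,2)
PS 1-5 [J2]: (6,2,3)
R 0-3 [J1]: (6,3,3)
R 0-1 [J1]: (6,4,3)
R 1-2 [J1]: (6,5,3)
link6: (7,5,3)
PS 4-0 [J2]: (7,5,4)
P 6-2 [J1]: (7,6,4)
PS 2-5 [J2]: (7,6,5)
P 0-6 [J1]: (7,7,5)
Grübler: 3·6 − 2·7 − 5 = -1

M = -1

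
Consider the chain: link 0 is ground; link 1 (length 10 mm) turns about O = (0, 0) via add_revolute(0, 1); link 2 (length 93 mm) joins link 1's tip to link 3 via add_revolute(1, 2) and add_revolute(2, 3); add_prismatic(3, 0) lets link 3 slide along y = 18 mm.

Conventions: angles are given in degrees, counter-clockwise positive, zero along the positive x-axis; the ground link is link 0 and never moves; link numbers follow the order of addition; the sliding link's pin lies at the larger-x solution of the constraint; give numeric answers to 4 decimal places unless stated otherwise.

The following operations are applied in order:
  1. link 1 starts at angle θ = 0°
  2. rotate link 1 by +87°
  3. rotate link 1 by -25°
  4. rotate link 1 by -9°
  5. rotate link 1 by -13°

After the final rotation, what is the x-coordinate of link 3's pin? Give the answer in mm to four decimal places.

geometry: r = 10 mm, L = 93 mm, e = 18 mm; θ starts at 0°
rotate link 1 by +87°: θ ← 0° +87° = 87°
rotate link 1 by -25°: θ ← 87° -25° = 62°
rotate link 1 by -9°: θ ← 62° -9° = 53°
rotate link 1 by -13°: θ ← 53° -13° = 40°
crank pin P = (r cos θ, r sin θ) = (7.660444, 6.427876)
h = r sin θ − e = 6.427876 − 18 = -11.572124
x = r cos θ + √(L² − h²) = 7.660444 + 92.277223 = 99.937668

99.9377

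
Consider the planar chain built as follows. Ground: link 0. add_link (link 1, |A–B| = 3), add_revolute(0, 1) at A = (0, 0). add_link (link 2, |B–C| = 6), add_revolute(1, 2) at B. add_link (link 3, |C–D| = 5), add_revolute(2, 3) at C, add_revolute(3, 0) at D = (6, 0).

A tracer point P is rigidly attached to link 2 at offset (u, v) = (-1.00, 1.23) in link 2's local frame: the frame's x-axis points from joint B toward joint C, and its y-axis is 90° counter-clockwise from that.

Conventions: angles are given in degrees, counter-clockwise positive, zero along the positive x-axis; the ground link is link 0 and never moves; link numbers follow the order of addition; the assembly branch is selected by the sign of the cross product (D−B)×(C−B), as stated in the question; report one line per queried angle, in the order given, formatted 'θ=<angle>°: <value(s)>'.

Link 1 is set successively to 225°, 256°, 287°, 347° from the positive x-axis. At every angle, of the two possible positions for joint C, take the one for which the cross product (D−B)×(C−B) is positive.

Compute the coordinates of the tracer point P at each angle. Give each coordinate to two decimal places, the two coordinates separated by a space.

A=(0,0), D=(6.00,0)
θ=225°: B = A + 3.00·(cos225°, sin225°) = (-2.1213, -2.1213)
θ=225°: |BD| = 8.3938
θ=225°: circle(B,6.00) ∩ circle(D,5.00): a=4.8521, h=3.5294
θ=225°:   candidates: C₊=(1.6813,2.5198) cross=29.625; C₋=(3.4653,-4.3099) cross=-29.625
θ=225°:   branch + wants cross > 0 → take C=(1.6813,2.5198) (cross=29.625)
θ=225°: ex = (C−B)/|BC| = (0.6338,0.7735); ey = (-0.7735,0.6338)
θ=225°: P = B + -1.00·ex + 1.23·ey = (-3.7065,-2.1153)
θ=256°: B = A + 3.00·(cos256°, sin256°) = (-0.7258, -2.9109)
θ=256°: |BD| = 7.3287
θ=256°: circle(B,6.00) ∩ circle(D,5.00): a=4.4148, h=4.0632
θ=256°:   candidates: C₊=(1.7120,2.5716) cross=29.778; C₋=(4.9397,-4.8863) cross=-29.778
θ=256°:   branch + wants cross > 0 → take C=(1.7120,2.5716) (cross=29.778)
θ=256°: ex = (C−B)/|BC| = (0.4063,0.9137); ey = (-0.9137,0.4063)
θ=256°: P = B + -1.00·ex + 1.23·ey = (-2.2560,-3.3249)
θ=287°: B = A + 3.00·(cos287°, sin287°) = (0.8771, -2.8689)
θ=287°: |BD| = 5.8715
θ=287°: circle(B,6.00) ∩ circle(D,5.00): a=3.8725, h=4.5830
θ=287°:   candidates: C₊=(2.0165,3.0219) cross=26.909; C₋=(6.4952,-4.9754) cross=-26.909
θ=287°:   branch + wants cross > 0 → take C=(2.0165,3.0219) (cross=26.909)
θ=287°: ex = (C−B)/|BC| = (0.1899,0.9818); ey = (-0.9818,0.1899)
θ=287°: P = B + -1.00·ex + 1.23·ey = (-0.5204,-3.6171)
θ=347°: B = A + 3.00·(cos347°, sin347°) = (2.9231, -0.6749)
θ=347°: |BD| = 3.1500
θ=347°: circle(B,6.00) ∩ circle(D,5.00): a=3.3210, h=4.9971
θ=347°:   candidates: C₊=(5.0965,4.9177) cross=15.741; C₋=(7.2376,-4.8444) cross=-15.741
θ=347°:   branch + wants cross > 0 → take C=(5.0965,4.9177) (cross=15.741)
θ=347°: ex = (C−B)/|BC| = (0.3622,0.9321); ey = (-0.9321,0.3622)
θ=347°: P = B + -1.00·ex + 1.23·ey = (1.4144,-1.1614)

θ=225°: -3.71 -2.12
θ=256°: -2.26 -3.32
θ=287°: -0.52 -3.62
θ=347°: 1.41 -1.16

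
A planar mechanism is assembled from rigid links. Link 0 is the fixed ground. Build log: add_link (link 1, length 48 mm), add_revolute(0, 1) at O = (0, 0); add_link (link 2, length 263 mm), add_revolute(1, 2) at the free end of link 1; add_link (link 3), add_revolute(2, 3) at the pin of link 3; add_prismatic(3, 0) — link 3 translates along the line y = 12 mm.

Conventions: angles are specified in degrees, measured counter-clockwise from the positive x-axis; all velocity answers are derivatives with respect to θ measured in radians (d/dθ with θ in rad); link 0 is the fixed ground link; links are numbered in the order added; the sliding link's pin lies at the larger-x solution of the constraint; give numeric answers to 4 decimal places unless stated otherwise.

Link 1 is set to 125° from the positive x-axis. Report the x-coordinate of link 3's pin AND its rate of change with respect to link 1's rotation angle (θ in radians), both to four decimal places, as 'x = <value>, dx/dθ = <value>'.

geometry: r = 48 mm, L = 263 mm, e = 12 mm
crank pin P = (r cos θ, r sin θ) = (-27.531669, 39.319298)
h = r sin θ − e = 39.319298 − 12 = 27.319298
x = r cos θ + √(L² − h²) = -27.531669 + 261.577247 = 234.045578
dx/dθ = −r sin θ − h·r cos θ/√(L² − h²) (θ in radians; h = 27.319298) = -36.443873

x = 234.0456, dx/dθ = -36.4439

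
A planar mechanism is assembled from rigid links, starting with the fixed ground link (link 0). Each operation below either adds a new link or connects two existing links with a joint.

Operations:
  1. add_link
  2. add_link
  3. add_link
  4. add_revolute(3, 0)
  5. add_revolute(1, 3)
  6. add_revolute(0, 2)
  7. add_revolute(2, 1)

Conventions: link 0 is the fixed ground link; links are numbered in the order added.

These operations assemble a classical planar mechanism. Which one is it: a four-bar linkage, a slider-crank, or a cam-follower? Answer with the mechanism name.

links: 4 (incl. ground); joints: 4 revolute, 0 prismatic, 0 higher (cam) pair, forming one closed loop
4 links in a single 4R loop → four-bar linkage

four-bar linkage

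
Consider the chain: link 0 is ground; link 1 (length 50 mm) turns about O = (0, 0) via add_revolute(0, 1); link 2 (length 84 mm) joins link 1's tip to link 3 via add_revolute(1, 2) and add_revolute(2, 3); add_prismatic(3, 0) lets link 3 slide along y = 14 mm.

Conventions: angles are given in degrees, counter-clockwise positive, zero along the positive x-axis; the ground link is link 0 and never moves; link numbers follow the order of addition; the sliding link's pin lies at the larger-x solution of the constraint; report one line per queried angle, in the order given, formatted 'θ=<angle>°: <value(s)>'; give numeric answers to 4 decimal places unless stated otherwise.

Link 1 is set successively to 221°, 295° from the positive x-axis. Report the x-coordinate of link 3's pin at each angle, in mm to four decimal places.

geometry: r = 50 mm, L = 84 mm, e = 14 mm
θ=221°: crank pin P = (r cos θ, r sin θ) = (-37.735479, -32.802951)
θ=221°: h = r sin θ − e = -32.802951 − 14 = -46.802951
θ=221°: x = r cos θ + √(L² − h²) = -37.735479 + 69.753020 = 32.017541
θ=295°: crank pin P = (r cos θ, r sin θ) = (21.130913, -45.315389)
θ=295°: h = r sin θ − e = -45.315389 − 14 = -59.315389
θ=295°: x = r cos θ + √(L² − h²) = 21.130913 + 59.478438 = 80.609351

θ=221°: 32.0175
θ=295°: 80.6094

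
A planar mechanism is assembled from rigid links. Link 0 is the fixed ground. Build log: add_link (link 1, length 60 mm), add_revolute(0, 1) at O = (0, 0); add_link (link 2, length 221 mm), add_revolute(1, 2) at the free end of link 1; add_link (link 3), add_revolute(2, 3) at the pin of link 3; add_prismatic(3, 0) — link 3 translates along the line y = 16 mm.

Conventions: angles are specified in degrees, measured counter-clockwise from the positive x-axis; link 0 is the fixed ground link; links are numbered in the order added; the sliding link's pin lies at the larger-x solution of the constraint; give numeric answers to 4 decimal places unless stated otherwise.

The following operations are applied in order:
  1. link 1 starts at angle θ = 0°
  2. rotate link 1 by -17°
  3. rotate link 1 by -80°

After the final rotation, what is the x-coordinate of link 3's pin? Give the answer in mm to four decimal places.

geometry: r = 60 mm, L = 221 mm, e = 16 mm; θ starts at 0°
rotate link 1 by -17°: θ ← 0° -17° = -17°
rotate link 1 by -80°: θ ← -17° -80° = -97°
crank pin P = (r cos θ, r sin θ) = (-7.312161, -59.552769)
h = r sin θ − e = -59.552769 − 16 = -75.552769
x = r cos θ + √(L² − h²) = -7.312161 + 207.684326 = 200.372165

200.3722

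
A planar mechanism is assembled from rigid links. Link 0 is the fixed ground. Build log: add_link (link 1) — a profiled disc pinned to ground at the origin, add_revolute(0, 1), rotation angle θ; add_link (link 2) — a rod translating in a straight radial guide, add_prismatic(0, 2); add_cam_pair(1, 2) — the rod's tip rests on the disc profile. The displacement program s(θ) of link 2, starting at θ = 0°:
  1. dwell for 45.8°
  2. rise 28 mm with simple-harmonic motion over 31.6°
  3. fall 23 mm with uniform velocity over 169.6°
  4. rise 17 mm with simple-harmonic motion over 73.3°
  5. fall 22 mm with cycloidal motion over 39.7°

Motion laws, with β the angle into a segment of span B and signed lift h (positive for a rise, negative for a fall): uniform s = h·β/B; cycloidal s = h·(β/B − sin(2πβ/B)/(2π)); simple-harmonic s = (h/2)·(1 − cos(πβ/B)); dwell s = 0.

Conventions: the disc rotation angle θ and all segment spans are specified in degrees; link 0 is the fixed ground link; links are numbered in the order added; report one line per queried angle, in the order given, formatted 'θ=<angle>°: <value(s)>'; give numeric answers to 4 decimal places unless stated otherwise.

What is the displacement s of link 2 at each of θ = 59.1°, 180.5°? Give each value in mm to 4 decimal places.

seg 1 [0°–45.8°] dwell: s stays 0.0000
seg 2 [45.8°–77.4°] simple-harmonic, h=28: θ=59.1° here. β=13.3, B=31.6. 28/2·(1 − cos(π·0.4209)) = 10.5561 → s = 10.5561
seg 2 [45.8°–77.4°] simple-harmonic, h=28: full span → s += 28 → s = 28.0000
seg 3 [77.4°–247°] uniform, h=-23: θ=180.5° here. β=103.1, B=169.6. -23·103.1/169.6 = -13.9817 → s = 14.0183

θ=59.1°: 10.5561
θ=180.5°: 14.0183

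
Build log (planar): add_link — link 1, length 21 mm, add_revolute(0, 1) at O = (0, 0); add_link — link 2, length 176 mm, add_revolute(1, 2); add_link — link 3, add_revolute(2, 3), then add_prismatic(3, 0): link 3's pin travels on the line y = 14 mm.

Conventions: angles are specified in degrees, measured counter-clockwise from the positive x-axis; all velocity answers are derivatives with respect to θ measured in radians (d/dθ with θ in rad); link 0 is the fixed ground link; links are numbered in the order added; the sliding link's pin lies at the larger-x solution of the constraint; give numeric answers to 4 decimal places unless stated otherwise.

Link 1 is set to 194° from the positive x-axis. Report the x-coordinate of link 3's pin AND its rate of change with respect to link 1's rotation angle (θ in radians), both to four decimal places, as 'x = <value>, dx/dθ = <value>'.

geometry: r = 21 mm, L = 176 mm, e = 14 mm
crank pin P = (r cos θ, r sin θ) = (-20.376210, -5.080360)
h = r sin θ − e = -5.080360 − 14 = -19.080360
x = r cos θ + √(L² − h²) = -20.376210 + 174.962681 = 154.586471
dx/dθ = −r sin θ − h·r cos θ/√(L² − h²) (θ in radians; h = -19.080360) = 2.858255

x = 154.5865, dx/dθ = 2.8583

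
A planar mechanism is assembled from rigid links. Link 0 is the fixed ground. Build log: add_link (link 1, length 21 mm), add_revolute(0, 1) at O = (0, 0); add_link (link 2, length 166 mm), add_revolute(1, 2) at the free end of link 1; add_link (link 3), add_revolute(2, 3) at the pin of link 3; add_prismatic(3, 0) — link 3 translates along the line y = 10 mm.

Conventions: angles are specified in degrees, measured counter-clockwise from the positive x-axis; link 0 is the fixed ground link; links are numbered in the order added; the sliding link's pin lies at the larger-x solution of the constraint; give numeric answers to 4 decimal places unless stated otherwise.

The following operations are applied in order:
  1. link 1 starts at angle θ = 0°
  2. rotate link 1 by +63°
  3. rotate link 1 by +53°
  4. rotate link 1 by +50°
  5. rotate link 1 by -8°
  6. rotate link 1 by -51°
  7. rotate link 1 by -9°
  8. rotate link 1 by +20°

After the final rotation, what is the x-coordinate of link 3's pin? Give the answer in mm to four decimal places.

geometry: r = 21 mm, L = 166 mm, e = 10 mm; θ starts at 0°
rotate link 1 by +63°: θ ← 0° +63° = 63°
rotate link 1 by +53°: θ ← 63° +53° = 116°
rotate link 1 by +50°: θ ← 116° +50° = 166°
rotate link 1 by -8°: θ ← 166° -8° = 158°
rotate link 1 by -51°: θ ← 158° -51° = 107°
rotate link 1 by -9°: θ ← 107° -9° = 98°
rotate link 1 by +20°: θ ← 98° +20° = 118°
crank pin P = (r cos θ, r sin θ) = (-9.858903, 18.541899)
h = r sin θ − e = 18.541899 − 10 = 8.541899
x = r cos θ + √(L² − h²) = -9.858903 + 165.780083 = 155.921180

155.9212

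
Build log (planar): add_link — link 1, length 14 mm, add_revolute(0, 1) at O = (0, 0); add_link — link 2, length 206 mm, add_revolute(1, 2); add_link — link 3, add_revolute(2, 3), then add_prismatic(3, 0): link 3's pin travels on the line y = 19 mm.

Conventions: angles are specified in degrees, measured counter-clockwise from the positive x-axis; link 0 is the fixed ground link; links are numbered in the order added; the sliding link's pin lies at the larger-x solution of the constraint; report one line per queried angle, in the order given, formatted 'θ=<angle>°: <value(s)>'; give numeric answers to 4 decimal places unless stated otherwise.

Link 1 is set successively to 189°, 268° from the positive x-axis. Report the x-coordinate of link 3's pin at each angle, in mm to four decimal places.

geometry: r = 14 mm, L = 206 mm, e = 19 mm
θ=189°: crank pin P = (r cos θ, r sin θ) = (-13.827637, -2.190083)
θ=189°: h = r sin θ − e = -2.190083 − 19 = -21.190083
θ=189°: x = r cos θ + √(L² − h²) = -13.827637 + 204.907248 = 191.079612
θ=268°: crank pin P = (r cos θ, r sin θ) = (-0.488593, -13.991472)
θ=268°: h = r sin θ − e = -13.991472 − 19 = -32.991472
θ=268°: x = r cos θ + √(L² − h²) = -0.488593 + 203.341001 = 202.852408

θ=189°: 191.0796
θ=268°: 202.8524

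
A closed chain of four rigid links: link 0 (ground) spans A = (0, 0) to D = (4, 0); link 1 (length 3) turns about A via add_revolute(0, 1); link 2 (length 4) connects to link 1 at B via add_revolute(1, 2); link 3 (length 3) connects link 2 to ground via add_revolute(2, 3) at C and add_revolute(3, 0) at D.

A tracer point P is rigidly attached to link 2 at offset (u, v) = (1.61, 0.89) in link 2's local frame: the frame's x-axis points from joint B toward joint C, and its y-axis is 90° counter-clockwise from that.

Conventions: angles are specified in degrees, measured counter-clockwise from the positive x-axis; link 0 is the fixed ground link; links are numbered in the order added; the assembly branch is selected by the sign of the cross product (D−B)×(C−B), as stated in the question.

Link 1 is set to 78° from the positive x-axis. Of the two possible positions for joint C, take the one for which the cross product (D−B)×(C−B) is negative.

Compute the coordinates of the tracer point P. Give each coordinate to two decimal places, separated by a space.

A=(0,0), D=(4.00,0)
B = A + 3.00·(cos78°, sin78°) = (0.6237, 2.9344)
|BD| = 4.4733
circle(B,4.00) ∩ circle(D,3.00): a=3.0191, h=2.6240
  candidates: C₊=(4.6237,2.9344) cross=11.738; C₋=(1.1811,-1.0265) cross=-11.738
  branch - wants cross < 0 → take C=(1.1811,-1.0265) (cross=-11.738)
ex = (C−B)/|BC| = (0.1393,-0.9902); ey = (0.9902,0.1393)
P = B + 1.61·ex + 0.89·ey = (1.7294,1.4642)

1.73 1.46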